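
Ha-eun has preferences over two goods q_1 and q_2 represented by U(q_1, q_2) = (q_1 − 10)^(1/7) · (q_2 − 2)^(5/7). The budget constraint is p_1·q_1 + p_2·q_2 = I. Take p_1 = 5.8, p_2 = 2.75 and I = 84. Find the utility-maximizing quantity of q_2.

q_2* = 8.2121

This is Cobb-Douglas in (q_1−10, q_2−2): tangency gives 1/7·p_2·(q_2−2) = 5/7·p_1·(q_1−10).
Substituting into the budget: q_1* = 10 + 1/6·(I − 10·p_1 − 2·p_2)/p_1, and q_2* = 2 + 5/6·(…)/p_2.
Discretionary income = 84 − 10·5.8 − 2·2.75 = 20.5; q_2* = 2 + 5/6·20.5/2.75 = 8.2121.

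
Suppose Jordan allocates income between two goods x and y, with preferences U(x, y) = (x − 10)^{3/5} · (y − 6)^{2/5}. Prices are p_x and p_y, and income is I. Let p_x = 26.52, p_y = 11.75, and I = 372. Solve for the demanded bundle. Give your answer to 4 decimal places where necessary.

x* = 10.8213, y* = 7.2357

After buying the subsistence bundle (10, 6), a share 0.6 of the remaining income goes to x: x* = 10 + 0.6·(I − 10p_x − 6p_y)/p_x.
Discretionary income = 372 − 10·26.52 − 6·11.75 = 36.3; x* = 10 + 0.6·36.3/26.52 = 10.8213; y* = 6 + 0.4·36.3/11.75 = 7.2357.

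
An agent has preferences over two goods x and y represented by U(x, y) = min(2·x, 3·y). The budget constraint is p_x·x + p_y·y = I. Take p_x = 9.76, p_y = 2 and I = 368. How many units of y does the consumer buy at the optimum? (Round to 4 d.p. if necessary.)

y* = 22.1154

Leontief preferences: the optimum is at the kink where x/3 = y/2, i.e. y = (2/3)·x.
Budget: p_x·x + p_y·(2/3)·x = I, so (3·p_x + 2·p_y)·x = 3·I.
Demand: x*(p_x,p_y,I) = 3·I/(3·p_x + 2·p_y), y* = 2·I/(3·p_x + 2·p_y).
Here 3·9.76 + 2·2 = 33.28, giving y* = 22.1154.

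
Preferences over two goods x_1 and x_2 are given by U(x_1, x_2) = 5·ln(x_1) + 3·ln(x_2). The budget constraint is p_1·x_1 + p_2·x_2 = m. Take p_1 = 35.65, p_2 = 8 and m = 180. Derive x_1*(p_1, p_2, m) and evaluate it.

Tangency: MRS = (5/3)·x_2/x_1 = p_1/p_2.
Rearranging, p_2·x_2 = (3/5)·p_1·x_1. Substituting into the budget gives p_1·x_1·(1 + (3/5)) = m.
Demand: x_1*(p_1,p_2,m) = 0.625·m/p_1 and x_2* = 0.375·m/p_2.
At p_1=35.65, p_2=8, m=180: x_1* = 0.625·180/35.65 = 3.1557.

x_1* = 3.1557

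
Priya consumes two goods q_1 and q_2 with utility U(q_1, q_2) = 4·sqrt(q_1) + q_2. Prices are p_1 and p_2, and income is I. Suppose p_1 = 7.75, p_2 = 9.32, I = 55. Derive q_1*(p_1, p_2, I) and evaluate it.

q_1* = 5.7848

Solve: √q_1 = 2·p_2/p_1, so q_1*(p_1,p_2) = (2·p_2/p_1)², and q_2* = (I − p_1·q_1*)/p_2.
Plugging in: q_1* = (2·9.32/7.75)² = 5.7848.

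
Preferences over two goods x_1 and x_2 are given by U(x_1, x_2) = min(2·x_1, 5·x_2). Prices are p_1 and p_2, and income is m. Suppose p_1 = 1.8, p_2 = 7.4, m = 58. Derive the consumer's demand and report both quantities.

Here 5·1.8 + 2·7.4 = 23.8, giving x_1* = 12.1849 and x_2* = 4.8739.

x_1* = 12.1849, x_2* = 4.8739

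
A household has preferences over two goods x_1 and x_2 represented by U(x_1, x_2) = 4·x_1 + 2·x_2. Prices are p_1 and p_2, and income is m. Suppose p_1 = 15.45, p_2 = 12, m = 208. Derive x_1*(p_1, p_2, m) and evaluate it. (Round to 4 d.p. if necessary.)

x_1 gives more utility per dollar, so spend all income on x_1: x_1* = m/p_1, x_2* = 0.
Numerically: x_1* = 13.4628, x_2* = 0.

x_1* = 13.4628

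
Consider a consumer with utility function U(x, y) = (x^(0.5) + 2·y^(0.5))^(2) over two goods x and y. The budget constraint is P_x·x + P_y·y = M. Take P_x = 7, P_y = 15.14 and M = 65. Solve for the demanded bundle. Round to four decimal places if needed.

x* = 3.2588, y* = 2.7865

With the ratio pinned down, the budget gives x* = M/(P_x + P_y·(y/x)) and y* = (y/x)·x*.
Numerically y/x = 0.855075, so x* = 65/(7 + 15.14·0.855075) = 3.2588 and y* = 0.855075·3.2588 = 2.7865.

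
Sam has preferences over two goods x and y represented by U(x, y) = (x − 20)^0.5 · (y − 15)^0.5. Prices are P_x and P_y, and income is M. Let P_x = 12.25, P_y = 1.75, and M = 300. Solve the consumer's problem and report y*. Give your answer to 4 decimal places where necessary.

y* = 23.2143

Let x' = x−20, y' = y−15. MRS = y'/x' = P_x/P_y.
After buying the subsistence bundle (20, 15), a share 0.5 of the remaining income goes to x: x* = 20 + 0.5·(M − 20P_x − 15P_y)/P_x.
Discretionary income = 300 − 20·12.25 − 15·1.75 = 28.75; y* = 15 + 0.5·28.75/1.75 = 23.2143.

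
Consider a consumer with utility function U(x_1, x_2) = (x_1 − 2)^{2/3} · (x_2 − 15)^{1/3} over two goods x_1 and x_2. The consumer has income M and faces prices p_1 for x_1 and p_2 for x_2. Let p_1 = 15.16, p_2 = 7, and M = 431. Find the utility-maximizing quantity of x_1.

Discretionary income = 431 − 2·15.16 − 15·7 = 295.68; x_1* = 2 + 2/3·295.68/15.16 = 15.0026.

x_1* = 15.0026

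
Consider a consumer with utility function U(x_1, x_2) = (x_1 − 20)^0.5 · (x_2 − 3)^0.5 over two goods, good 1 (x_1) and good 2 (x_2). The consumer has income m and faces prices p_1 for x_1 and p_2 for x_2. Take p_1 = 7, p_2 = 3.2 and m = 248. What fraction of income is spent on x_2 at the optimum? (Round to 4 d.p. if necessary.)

This is Cobb-Douglas in (x_1−20, x_2−3): tangency gives 0.5·p_2·(x_2−3) = 0.5·p_1·(x_1−20).
After buying the subsistence bundle (20, 3), a share 0.5 of the remaining income goes to x_1: x_1* = 20 + 0.5·(m − 20p_1 − 3p_2)/p_1.
Discretionary income = 248 − 20·7 − 3·3.2 = 98.4; x_1* = 20 + 0.5·98.4/7 = 27.0286; x_2* = 3 + 0.5·98.4/3.2 = 18.375.
Expenditure on x_2: 3.2·18.375 = 58.8; share = 0.2371.

share on x_2 = 0.2371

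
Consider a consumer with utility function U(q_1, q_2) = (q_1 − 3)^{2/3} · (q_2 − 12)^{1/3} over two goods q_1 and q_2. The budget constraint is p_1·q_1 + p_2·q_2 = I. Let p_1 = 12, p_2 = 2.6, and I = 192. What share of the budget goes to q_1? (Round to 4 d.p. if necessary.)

share on q_1 = 0.6208

MRS = 2·(q_2−12)/(q_1−3). Tangency with p_1/p_2 gives q_2−12 = (1/2)·(p_1/p_2)·(q_1−3).
Substituting into the budget: q_1* = 3 + 2/3·(I − 3·p_1 − 12·p_2)/p_1, and q_2* = 12 + 1/3·(…)/p_2.
Discretionary income = 192 − 3·12 − 12·2.6 = 124.8; q_1* = 3 + 2/3·124.8/12 = 9.9333; q_2* = 12 + 1/3·124.8/2.6 = 28.
Expenditure on q_1: 12·9.9333 = 119.2; share = 0.6208.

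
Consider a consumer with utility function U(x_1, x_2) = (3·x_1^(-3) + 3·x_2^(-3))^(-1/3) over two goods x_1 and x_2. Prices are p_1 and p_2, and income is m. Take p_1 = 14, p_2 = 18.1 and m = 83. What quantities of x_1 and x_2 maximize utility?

x_1* = 2.6796, x_2* = 2.513

From the CES first-order condition, (x_2/x_1)^(4) = p_1/p_2.
Solve for the ratio: x_2/x_1 = [p_1/p_2]^(0.25).
Substitute x_2 = (x_2/x_1)·x_1 into the budget: x_1* = m/(p_1 + p_2·(x_2/x_1)).
Numerically x_2/x_1 = 0.937805, so x_1* = 83/(14 + 18.1·0.937805) = 2.6796 and x_2* = 0.937805·2.6796 = 2.513.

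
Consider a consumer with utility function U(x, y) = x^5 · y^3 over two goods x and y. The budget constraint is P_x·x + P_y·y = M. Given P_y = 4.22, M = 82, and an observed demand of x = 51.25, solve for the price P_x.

MU_x/MU_y = (5·y)/(3·x); tangency sets this equal to P_x/P_y.
Rearranging, P_y·y = (3/5)·P_x·x. Substituting into the budget gives P_x·x·(1 + (3/5)) = M.
Demand: x*(P_x,P_y,M) = 0.625·M/P_x and y* = 0.375·M/P_y.
Set x* = 51.25 in the demand function and solve for P_x: P_x = 1.

P_x = 1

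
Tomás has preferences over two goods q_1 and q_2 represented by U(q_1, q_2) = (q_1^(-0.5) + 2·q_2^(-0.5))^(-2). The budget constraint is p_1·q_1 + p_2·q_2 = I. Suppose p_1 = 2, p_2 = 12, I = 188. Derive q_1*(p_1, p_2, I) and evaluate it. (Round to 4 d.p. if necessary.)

q_1* = 24.1987

MRS = MU_q_1/MU_q_2 = (1/2)·(q_2/q_1)^(1.5). Set equal to p_1/p_2.
Solve for the ratio: q_2/q_1 = [2·p_1/p_2]^(2/3).
Substitute q_2 = (q_2/q_1)·q_1 into the budget: q_1* = I/(p_1 + p_2·(q_2/q_1)).
Numerically q_2/q_1 = 0.48075, so q_1* = 188/(2 + 12·0.48075) = 24.1987.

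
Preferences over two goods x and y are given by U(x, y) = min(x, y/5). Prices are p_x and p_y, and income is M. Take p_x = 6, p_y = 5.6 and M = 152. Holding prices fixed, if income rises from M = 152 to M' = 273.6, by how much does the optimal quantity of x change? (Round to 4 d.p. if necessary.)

Δx* = 3.5765

With perfect complements, no substitution: consume in ratio x:y = 1:5.
Budget: p_x·x + p_y·5·x = M, so (p_x + 5·p_y)·x = M.
Demand: x*(p_x,p_y,M) = M/(p_x + 5·p_y), y* = 5·M/(p_x + 5·p_y).
Here 6 + 5·5.6 = 34, giving x* = 4.4706.
At M' = 273.6: x* = 8.0471. Change: 8.0471 − 4.4706 = 3.5765.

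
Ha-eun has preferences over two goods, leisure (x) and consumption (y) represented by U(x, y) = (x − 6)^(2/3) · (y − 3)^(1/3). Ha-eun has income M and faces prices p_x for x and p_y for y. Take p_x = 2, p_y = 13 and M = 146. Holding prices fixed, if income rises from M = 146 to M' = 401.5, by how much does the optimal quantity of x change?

Δx* = 85.1667

MRS = 2·(y−3)/(x−6). Tangency with p_x/p_y gives y−3 = (1/2)·(p_x/p_y)·(x−6).
Substituting into the budget: x* = 6 + 2/3·(M − 6·p_x − 3·p_y)/p_x, and y* = 3 + 1/3·(…)/p_y.
Discretionary income = 146 − 6·2 − 3·13 = 95; x* = 6 + 2/3·95/2 = 37.6667.
At M' = 401.5: x* = 122.8333. Change: 122.8333 − 37.6667 = 85.1667.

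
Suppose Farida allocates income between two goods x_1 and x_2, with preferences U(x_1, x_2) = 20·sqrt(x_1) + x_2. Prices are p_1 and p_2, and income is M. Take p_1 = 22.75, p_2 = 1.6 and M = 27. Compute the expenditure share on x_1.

share on x_1 = 0.4168

Utility is quasi-linear in x_2; the FOC for x_1 is 10/√x_1 = p_1/p_2.
Thus x_1* = (10·p_2/p_1)² — independent of M — with the rest of income spent on x_2.
Plugging in: x_1* = (10·1.6/22.75)² = 0.4946, x_2* = 9.842.
Expenditure on x_1: 22.75·0.4946 = 11.2527; share = 0.4168.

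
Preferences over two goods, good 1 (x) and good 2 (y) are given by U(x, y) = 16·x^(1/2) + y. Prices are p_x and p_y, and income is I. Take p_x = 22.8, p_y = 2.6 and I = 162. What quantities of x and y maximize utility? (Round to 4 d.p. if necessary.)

MU_x = 8/√x, MU_y = 1. Tangency: 8/√x = p_x/p_y.
Solve: √x = 8·p_y/p_x, so x*(p_x,p_y) = (8·p_y/p_x)², and y* = (I − p_x·x*)/p_y.
Plugging in: x* = (8·2.6/22.8)² = 0.8323, y* = 55.0094.

x* = 0.8323, y* = 55.0094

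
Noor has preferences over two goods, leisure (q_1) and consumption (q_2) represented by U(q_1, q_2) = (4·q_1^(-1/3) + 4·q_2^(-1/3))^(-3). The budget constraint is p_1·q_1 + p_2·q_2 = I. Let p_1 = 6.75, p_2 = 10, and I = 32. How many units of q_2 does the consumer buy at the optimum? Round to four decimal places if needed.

Numerically q_2/q_1 = 0.744694, so q_1* = 32/(6.75 + 10·0.744694) = 2.254 and q_2* = 0.744694·2.254 = 1.6785.

q_2* = 1.6785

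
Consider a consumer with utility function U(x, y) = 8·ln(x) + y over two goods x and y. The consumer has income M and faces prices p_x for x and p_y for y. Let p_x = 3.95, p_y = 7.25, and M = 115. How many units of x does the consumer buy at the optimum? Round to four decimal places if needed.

x* = 14.6835

Set MRS = p_x/p_y: (8/x)/1 = p_x/p_y.
So x*(p_x,p_y) = 8·p_y/p_x, independent of income; and y* = (M − 8·p_y)/p_y.
At the given prices: x* = 8·7.25/3.95 = 14.6835.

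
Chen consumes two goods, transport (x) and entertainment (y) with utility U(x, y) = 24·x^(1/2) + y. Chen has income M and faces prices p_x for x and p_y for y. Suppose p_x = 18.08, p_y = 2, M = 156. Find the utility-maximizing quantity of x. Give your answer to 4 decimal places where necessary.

MU_x = 12/√x, MU_y = 1. Tangency: 12/√x = p_x/p_y.
Solve: √x = 12·p_y/p_x, so x*(p_x,p_y) = (12·p_y/p_x)², and y* = (M − p_x·x*)/p_y.
Plugging in: x* = (12·2/18.08)² = 1.7621.

x* = 1.7621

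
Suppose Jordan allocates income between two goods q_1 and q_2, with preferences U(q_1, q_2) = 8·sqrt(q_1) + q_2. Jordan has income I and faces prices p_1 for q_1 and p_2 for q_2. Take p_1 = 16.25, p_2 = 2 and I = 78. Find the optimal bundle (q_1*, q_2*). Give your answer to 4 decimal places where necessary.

q_1* = 0.2424, q_2* = 37.0308

Set MRS = p_1/p_2: 4·q_1^(−1/2) = p_1/p_2.
Thus q_1* = (4·p_2/p_1)² — independent of I — with the rest of income spent on q_2.
Plugging in: q_1* = (4·2/16.25)² = 0.2424, q_2* = 37.0308.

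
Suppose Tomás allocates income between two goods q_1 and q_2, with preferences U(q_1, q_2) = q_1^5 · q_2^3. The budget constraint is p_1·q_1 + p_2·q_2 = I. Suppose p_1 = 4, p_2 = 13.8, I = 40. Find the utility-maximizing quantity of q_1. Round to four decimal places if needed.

q_1* = 6.25

MU_q_1/MU_q_2 = (5·q_2)/(3·q_1); tangency sets this equal to p_1/p_2.
Rearranging, p_2·q_2 = (3/5)·p_1·q_1. Substituting into the budget gives p_1·q_1·(1 + (3/5)) = I.
Demand: q_1*(p_1,p_2,I) = 0.625·I/p_1 and q_2* = 0.375·I/p_2.
At p_1=4, p_2=13.8, I=40: q_1* = 0.625·40/4 = 6.25.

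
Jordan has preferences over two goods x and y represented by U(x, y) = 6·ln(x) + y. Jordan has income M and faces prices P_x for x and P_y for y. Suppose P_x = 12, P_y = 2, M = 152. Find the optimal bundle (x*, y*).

MU_x = 6/x, MU_y = 1. Tangency: 6/x = P_x/P_y.
So x*(P_x,P_y) = 6·P_y/P_x, independent of income; and y* = (M − 6·P_y)/P_y.
At the given prices: x* = 6·2/12 = 1, and y* = 70.

x* = 1, y* = 70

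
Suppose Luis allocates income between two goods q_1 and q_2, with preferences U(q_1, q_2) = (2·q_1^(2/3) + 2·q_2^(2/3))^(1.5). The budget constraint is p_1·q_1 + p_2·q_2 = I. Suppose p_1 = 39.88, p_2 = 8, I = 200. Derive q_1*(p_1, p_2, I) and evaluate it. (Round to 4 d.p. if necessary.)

q_1* = 0.194

With the ratio pinned down, the budget gives q_1* = I/(p_1 + p_2·(q_2/q_1)) and q_2* = (q_2/q_1)·q_1*.
Numerically q_2/q_1 = 123.878372, so q_1* = 200/(39.88 + 8·123.878372) = 0.194.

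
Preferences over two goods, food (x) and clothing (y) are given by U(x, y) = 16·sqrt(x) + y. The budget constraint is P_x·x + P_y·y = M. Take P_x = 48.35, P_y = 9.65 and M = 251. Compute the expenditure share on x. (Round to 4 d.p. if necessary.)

share on x = 0.4911

Plugging in: x* = (8·9.65/48.35)² = 2.5494, y* = 13.2368.
Expenditure on x: 48.35·2.5494 = 123.2645; share = 0.4911.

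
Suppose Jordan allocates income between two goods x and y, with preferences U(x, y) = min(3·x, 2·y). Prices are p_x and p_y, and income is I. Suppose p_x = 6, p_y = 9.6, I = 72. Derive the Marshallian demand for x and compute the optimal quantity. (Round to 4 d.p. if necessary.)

With perfect complements, no substitution: consume in ratio x:y = 2:3.
Budget: p_x·x + p_y·(3/2)·x = I, so (2·p_x + 3·p_y)·x = 2·I.
Demand: x*(p_x,p_y,I) = 2·I/(2·p_x + 3·p_y), y* = 3·I/(2·p_x + 3·p_y).
Here 2·6 + 3·9.6 = 40.8, giving x* = 3.5294.

x* = 3.5294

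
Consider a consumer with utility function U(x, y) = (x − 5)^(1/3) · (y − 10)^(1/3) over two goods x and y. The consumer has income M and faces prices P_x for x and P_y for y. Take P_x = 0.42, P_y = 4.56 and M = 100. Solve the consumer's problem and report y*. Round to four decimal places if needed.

y* = 15.7346

Let x' = x−5, y' = y−10. MRS = y'/x' = P_x/P_y.
After buying the subsistence bundle (5, 10), a share 0.5 of the remaining income goes to x: x* = 5 + 0.5·(M − 5P_x − 10P_y)/P_x.
Discretionary income = 100 − 5·0.42 − 10·4.56 = 52.3; y* = 10 + 0.5·52.3/4.56 = 15.7346.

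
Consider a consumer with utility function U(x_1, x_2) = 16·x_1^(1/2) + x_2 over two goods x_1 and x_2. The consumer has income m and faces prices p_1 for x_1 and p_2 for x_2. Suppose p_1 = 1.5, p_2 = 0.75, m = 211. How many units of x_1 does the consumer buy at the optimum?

Set MRS = p_1/p_2: 8·x_1^(−1/2) = p_1/p_2.
Thus x_1* = (8·p_2/p_1)² — independent of m — with the rest of income spent on x_2.
Plugging in: x_1* = (8·0.75/1.5)² = 16.

x_1* = 16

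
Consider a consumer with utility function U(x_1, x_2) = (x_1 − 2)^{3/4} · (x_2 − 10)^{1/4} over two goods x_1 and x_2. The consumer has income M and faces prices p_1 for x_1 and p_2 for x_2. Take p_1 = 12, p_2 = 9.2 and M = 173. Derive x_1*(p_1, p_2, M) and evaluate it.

Let x_1' = x_1−2, x_2' = x_2−10. MRS = 3·x_2'/x_1' = p_1/p_2.
Substituting into the budget: x_1* = 2 + 0.75·(M − 2·p_1 − 10·p_2)/p_1, and x_2* = 10 + 0.25·(…)/p_2.
Discretionary income = 173 − 2·12 − 10·9.2 = 57; x_1* = 2 + 0.75·57/12 = 5.5625.

x_1* = 5.5625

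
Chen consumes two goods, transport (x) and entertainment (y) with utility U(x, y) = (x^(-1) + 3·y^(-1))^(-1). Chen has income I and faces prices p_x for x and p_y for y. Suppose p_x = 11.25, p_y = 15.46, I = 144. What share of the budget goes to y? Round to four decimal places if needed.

share on y = 0.67

From the CES first-order condition, (1/3)·(y/x)^(2) = p_x/p_y.
Solve for the ratio: y/x = [3·p_x/p_y]^(0.5).
Substitute y = (y/x)·x into the budget: x* = I/(p_x + p_y·(y/x)).
Numerically y/x = 1.477516, so x* = 144/(11.25 + 15.46·1.477516) = 4.2238 and y* = 1.477516·4.2238 = 6.2408.
Expenditure on y: 15.46·6.2408 = 96.4821; share = 0.67.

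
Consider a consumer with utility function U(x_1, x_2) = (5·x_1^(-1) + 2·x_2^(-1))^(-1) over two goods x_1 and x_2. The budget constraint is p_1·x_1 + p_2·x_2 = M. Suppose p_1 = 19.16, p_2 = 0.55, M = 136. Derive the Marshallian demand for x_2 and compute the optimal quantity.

x_2* = 23.9321

MRS = MU_x_1/MU_x_2 = (5/2)·(x_2/x_1)^(2). Set equal to p_1/p_2.
Hence x_2/x_1 = ((2/5)·p_1/p_2)^(1/(2)), i.e. raised to the 0.5 power.
With the ratio pinned down, the budget gives x_1* = M/(p_1 + p_2·(x_2/x_1)) and x_2* = (x_2/x_1)·x_1*.
Numerically x_2/x_1 = 3.7329, so x_1* = 136/(19.16 + 0.55·3.7329) = 6.4111 and x_2* = 3.7329·6.4111 = 23.9321.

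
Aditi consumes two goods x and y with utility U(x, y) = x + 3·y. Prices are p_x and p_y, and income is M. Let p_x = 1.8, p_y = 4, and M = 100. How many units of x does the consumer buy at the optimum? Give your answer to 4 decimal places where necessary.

Perfect substitutes: compare marginal utility per dollar. 1/p_x vs 3/p_y → 0.5556 vs 0.75.
y gives more utility per dollar, so spend all income on y: y* = M/p_y, x* = 0.
Numerically: x* = 0, y* = 25.

x* = 0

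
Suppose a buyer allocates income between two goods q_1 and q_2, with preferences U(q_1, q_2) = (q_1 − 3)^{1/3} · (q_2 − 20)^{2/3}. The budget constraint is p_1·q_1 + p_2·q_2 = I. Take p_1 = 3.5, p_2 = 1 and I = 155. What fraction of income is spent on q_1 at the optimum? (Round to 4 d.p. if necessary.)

share on q_1 = 0.3355

Let q_1' = q_1−3, q_2' = q_2−20. MRS = (1/2)·q_2'/q_1' = p_1/p_2.
After buying the subsistence bundle (3, 20), a share 1/3 of the remaining income goes to q_1: q_1* = 3 + 1/3·(I − 3p_1 − 20p_2)/p_1.
Discretionary income = 155 − 3·3.5 − 20·1 = 124.5; q_1* = 3 + 1/3·124.5/3.5 = 14.8571; q_2* = 20 + 2/3·124.5/1 = 103.
Expenditure on q_1: 3.5·14.8571 = 52; share = 0.3355.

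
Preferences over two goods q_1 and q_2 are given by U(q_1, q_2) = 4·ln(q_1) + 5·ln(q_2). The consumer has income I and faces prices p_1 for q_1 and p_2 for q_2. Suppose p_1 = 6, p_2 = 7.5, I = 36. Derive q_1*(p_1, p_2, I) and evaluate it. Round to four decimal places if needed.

q_1* = 2.6667

MU_q_1/MU_q_2 = (4·q_2)/(5·q_1); tangency sets this equal to p_1/p_2.
So 4·p_2·q_2 = 5·p_1·q_1; combined with the budget, a share 4/9 of income goes to q_1.
Demand: q_1*(p_1,p_2,I) = 4/9·I/p_1 and q_2* = 5/9·I/p_2.
At p_1=6, p_2=7.5, I=36: q_1* = 4/9·36/6 = 2.6667.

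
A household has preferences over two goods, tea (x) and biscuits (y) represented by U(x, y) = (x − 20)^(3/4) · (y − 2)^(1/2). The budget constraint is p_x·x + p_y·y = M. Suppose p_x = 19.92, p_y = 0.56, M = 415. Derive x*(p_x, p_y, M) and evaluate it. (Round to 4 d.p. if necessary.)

MRS = (3/2)·(y−2)/(x−20). Tangency with p_x/p_y gives y−2 = (2/3)·(p_x/p_y)·(x−20).
Substituting into the budget: x* = 20 + 0.6·(M − 20·p_x − 2·p_y)/p_x, and y* = 2 + 0.4·(…)/p_y.
Discretionary income = 415 − 20·19.92 − 2·0.56 = 15.48; x* = 20 + 0.6·15.48/19.92 = 20.4663.

x* = 20.4663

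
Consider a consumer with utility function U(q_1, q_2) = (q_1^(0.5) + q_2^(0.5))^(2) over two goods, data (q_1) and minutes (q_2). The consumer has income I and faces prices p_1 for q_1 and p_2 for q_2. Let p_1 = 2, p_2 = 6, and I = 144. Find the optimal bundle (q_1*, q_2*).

With the ratio pinned down, the budget gives q_1* = I/(p_1 + p_2·(q_2/q_1)) and q_2* = (q_2/q_1)·q_1*.
Numerically q_2/q_1 = 0.111111, so q_1* = 144/(2 + 6·0.111111) = 54 and q_2* = 0.111111·54 = 6.

q_1* = 54, q_2* = 6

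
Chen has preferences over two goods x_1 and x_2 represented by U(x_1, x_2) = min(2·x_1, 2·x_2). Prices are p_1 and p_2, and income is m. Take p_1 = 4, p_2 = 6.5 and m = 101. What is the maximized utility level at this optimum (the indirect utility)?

V = 19.2381

With perfect complements, no substitution: consume in ratio x_1:x_2 = 2:2.
Budget: p_1·x_1 + p_2·x_1 = m, so (2·p_1 + 2·p_2)·x_1 = 2·m.
Demand: x_1*(p_1,p_2,m) = 2·m/(2·p_1 + 2·p_2), x_2* = 2·m/(2·p_1 + 2·p_2).
Here 2·4 + 2·6.5 = 21, giving x_1* = 9.619 and x_2* = 9.619.
Utility at the optimum: U(9.619, 9.619) = 19.2381.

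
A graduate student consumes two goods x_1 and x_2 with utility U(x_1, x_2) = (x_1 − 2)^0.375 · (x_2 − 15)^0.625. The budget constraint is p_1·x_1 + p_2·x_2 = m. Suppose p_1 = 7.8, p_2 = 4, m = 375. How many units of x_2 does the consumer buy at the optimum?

Let x_1' = x_1−2, x_2' = x_2−15. MRS = (3/5)·x_2'/x_1' = p_1/p_2.
After buying the subsistence bundle (2, 15), a share 0.375 of the remaining income goes to x_1: x_1* = 2 + 0.375·(m − 2p_1 − 15p_2)/p_1.
Discretionary income = 375 − 2·7.8 − 15·4 = 299.4; x_2* = 15 + 0.625·299.4/4 = 61.7812.

x_2* = 61.7812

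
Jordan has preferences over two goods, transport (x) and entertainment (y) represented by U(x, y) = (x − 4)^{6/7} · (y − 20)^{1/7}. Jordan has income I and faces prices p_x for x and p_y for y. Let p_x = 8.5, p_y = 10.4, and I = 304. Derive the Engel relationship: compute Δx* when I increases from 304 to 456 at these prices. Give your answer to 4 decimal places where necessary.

Δx* = 15.3277

MRS = 6·(y−20)/(x−4). Tangency with p_x/p_y gives y−20 = (1/6)·(p_x/p_y)·(x−4).
After buying the subsistence bundle (4, 20), a share 6/7 of the remaining income goes to x: x* = 4 + 6/7·(I − 4p_x − 20p_y)/p_x.
Discretionary income = 304 − 4·8.5 − 20·10.4 = 62; x* = 4 + 6/7·62/8.5 = 10.2521.
At I' = 456: x* = 25.5798. Change: 25.5798 − 10.2521 = 15.3277.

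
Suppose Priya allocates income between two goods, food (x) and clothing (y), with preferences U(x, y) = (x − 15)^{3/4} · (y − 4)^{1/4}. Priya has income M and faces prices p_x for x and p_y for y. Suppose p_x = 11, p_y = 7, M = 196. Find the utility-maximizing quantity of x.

x* = 15.2045

MRS = 3·(y−4)/(x−15). Tangency with p_x/p_y gives y−4 = (1/3)·(p_x/p_y)·(x−15).
After buying the subsistence bundle (15, 4), a share 0.75 of the remaining income goes to x: x* = 15 + 0.75·(M − 15p_x − 4p_y)/p_x.
Discretionary income = 196 − 15·11 − 4·7 = 3; x* = 15 + 0.75·3/11 = 15.2045.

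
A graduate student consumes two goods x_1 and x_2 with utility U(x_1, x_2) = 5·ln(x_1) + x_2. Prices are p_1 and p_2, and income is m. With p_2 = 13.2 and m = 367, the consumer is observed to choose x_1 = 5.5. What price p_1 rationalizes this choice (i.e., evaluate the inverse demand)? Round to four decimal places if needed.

MU_x_1 = 5/x_1, MU_x_2 = 1. Tangency: 5/x_1 = p_1/p_2.
So x_1*(p_1,p_2) = 5·p_2/p_1, independent of income; and x_2* = (m − 5·p_2)/p_2.
Set x_1* = 5.5 in the demand function and solve for p_1: p_1 = 12.

p_1 = 12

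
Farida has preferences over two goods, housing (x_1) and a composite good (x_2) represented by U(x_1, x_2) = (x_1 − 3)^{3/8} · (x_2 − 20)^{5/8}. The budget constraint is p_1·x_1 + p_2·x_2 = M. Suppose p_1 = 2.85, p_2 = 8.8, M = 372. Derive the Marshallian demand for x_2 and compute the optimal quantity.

This is Cobb-Douglas in (x_1−3, x_2−20): tangency gives 0.375·p_2·(x_2−20) = 0.625·p_1·(x_1−3).
Substituting into the budget: x_1* = 3 + 0.375·(M − 3·p_1 − 20·p_2)/p_1, and x_2* = 20 + 0.625·(…)/p_2.
Discretionary income = 372 − 3·2.85 − 20·8.8 = 187.45; x_2* = 20 + 0.625·187.45/8.8 = 33.3132.

x_2* = 33.3132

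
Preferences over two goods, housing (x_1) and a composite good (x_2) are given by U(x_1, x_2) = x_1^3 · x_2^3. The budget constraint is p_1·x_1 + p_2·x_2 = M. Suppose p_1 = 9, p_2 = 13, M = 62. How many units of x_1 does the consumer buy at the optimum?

x_1* = 3.4444

MU_x_1/MU_x_2 = (3·x_2)/(3·x_1); tangency sets this equal to p_1/p_2.
So 3·p_2·x_2 = 3·p_1·x_1; combined with the budget, a share 0.5 of income goes to x_1.
Demand: x_1*(p_1,p_2,M) = 0.5·M/p_1 and x_2* = 0.5·M/p_2.
At p_1=9, p_2=13, M=62: x_1* = 0.5·62/9 = 3.4444.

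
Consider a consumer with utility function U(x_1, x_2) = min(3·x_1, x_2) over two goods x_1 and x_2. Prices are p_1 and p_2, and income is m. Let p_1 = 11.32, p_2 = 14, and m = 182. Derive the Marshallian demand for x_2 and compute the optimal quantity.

Leontief preferences: the optimum is at the kink where x_1/1 = x_2/3, i.e. x_2 = 3·x_1.
Budget: p_1·x_1 + p_2·3·x_1 = m, so (p_1 + 3·p_2)·x_1 = m.
Demand: x_1*(p_1,p_2,m) = m/(p_1 + 3·p_2), x_2* = 3·m/(p_1 + 3·p_2).
Here 11.32 + 3·14 = 53.32, giving x_2* = 10.2401.

x_2* = 10.2401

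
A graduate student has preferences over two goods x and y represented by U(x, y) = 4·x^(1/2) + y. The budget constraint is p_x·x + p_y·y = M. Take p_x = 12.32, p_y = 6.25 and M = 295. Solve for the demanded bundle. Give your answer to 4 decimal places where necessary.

x* = 1.0294, y* = 45.1708

Thus x* = (2·p_y/p_x)² — independent of M — with the rest of income spent on y.
Plugging in: x* = (2·6.25/12.32)² = 1.0294, y* = 45.1708.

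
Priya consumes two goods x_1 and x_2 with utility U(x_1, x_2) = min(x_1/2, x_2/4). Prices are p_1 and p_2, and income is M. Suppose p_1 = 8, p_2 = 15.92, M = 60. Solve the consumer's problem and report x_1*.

Leontief preferences: the optimum is at the kink where x_1/2 = x_2/4, i.e. x_2 = 2·x_1.
Budget: p_1·x_1 + p_2·2·x_1 = M, so (2·p_1 + 4·p_2)·x_1 = 2·M.
Demand: x_1*(p_1,p_2,M) = 2·M/(2·p_1 + 4·p_2), x_2* = 4·M/(2·p_1 + 4·p_2).
Here 2·8 + 4·15.92 = 79.68, giving x_1* = 1.506.

x_1* = 1.506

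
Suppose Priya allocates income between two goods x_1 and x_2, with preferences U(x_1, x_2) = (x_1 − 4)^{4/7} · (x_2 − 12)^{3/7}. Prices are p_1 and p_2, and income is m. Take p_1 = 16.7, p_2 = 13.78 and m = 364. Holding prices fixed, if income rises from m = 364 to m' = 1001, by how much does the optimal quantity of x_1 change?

Let x_1' = x_1−4, x_2' = x_2−12. MRS = (4/3)·x_2'/x_1' = p_1/p_2.
Substituting into the budget: x_1* = 4 + 4/7·(m − 4·p_1 − 12·p_2)/p_1, and x_2* = 12 + 3/7·(…)/p_2.
Discretionary income = 364 − 4·16.7 − 12·13.78 = 131.84; x_1* = 4 + 4/7·131.84/16.7 = 8.5112.
At m' = 1001: x_1* = 30.3076. Change: 30.3076 − 8.5112 = 21.7964.

Δx_1* = 21.7964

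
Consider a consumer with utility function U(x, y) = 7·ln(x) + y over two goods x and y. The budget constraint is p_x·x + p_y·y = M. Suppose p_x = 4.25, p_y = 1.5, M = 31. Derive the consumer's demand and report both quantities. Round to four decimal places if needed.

x* = 2.4706, y* = 13.6667

Set MRS = p_x/p_y: (7/x)/1 = p_x/p_y.
So x*(p_x,p_y) = 7·p_y/p_x, independent of income; and y* = (M − 7·p_y)/p_y.
At the given prices: x* = 7·1.5/4.25 = 2.4706, and y* = 13.6667.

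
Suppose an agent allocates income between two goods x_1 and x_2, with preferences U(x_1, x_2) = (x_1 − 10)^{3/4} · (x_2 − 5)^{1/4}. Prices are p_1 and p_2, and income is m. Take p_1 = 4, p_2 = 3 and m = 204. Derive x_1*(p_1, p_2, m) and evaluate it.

x_1* = 37.9375

Let x_1' = x_1−10, x_2' = x_2−5. MRS = 3·x_2'/x_1' = p_1/p_2.
After buying the subsistence bundle (10, 5), a share 0.75 of the remaining income goes to x_1: x_1* = 10 + 0.75·(m − 10p_1 − 5p_2)/p_1.
Discretionary income = 204 − 10·4 − 5·3 = 149; x_1* = 10 + 0.75·149/4 = 37.9375.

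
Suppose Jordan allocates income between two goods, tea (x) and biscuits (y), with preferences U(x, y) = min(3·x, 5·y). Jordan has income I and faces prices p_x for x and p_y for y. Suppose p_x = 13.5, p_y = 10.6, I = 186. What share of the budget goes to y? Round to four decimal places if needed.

share on y = 0.3202

With perfect complements, no substitution: consume in ratio x:y = 5:3.
Budget: p_x·x + p_y·(3/5)·x = I, so (5·p_x + 3·p_y)·x = 5·I.
Demand: x*(p_x,p_y,I) = 5·I/(5·p_x + 3·p_y), y* = 3·I/(5·p_x + 3·p_y).
Here 5·13.5 + 3·10.6 = 99.3, giving x* = 9.3656 and y* = 5.6193.
Expenditure on y: 10.6·5.6193 = 59.565; share = 0.3202.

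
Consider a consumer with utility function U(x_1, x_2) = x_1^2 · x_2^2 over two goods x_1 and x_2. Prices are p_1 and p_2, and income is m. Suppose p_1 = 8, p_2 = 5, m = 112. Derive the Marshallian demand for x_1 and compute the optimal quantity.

MU_x_1/MU_x_2 = (2·x_2)/(2·x_1); tangency sets this equal to p_1/p_2.
Rearranging, p_2·x_2 = p_1·x_1. Substituting into the budget gives p_1·x_1·(1 + 1) = m.
Demand: x_1*(p_1,p_2,m) = 0.5·m/p_1 and x_2* = 0.5·m/p_2.
At p_1=8, p_2=5, m=112: x_1* = 0.5·112/8 = 7.

x_1* = 7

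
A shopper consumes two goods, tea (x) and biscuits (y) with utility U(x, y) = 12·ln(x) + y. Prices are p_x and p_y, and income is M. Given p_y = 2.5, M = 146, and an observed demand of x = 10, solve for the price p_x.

p_x = 3

MU_x = 12/x, MU_y = 1. Tangency: 12/x = p_x/p_y.
So x*(p_x,p_y) = 12·p_y/p_x, independent of income; and y* = (M − 12·p_y)/p_y.
Set x* = 10 in the demand function and solve for p_x: p_x = 3.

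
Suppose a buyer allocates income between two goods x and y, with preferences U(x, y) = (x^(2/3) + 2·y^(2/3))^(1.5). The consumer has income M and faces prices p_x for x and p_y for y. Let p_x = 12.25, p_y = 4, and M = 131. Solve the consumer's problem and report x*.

x* = 0.1407

MU_x ∝ x^(-1/3), MU_y ∝ 2·y^(-1/3), so MRS = (1/2)·(y/x)^(1/3) = p_x/p_y.
Hence y/x = (2·p_x/p_y)^(1/(1/3)), i.e. raised to the 3 power.
With the ratio pinned down, the budget gives x* = M/(p_x + p_y·(y/x)) and y* = (y/x)·x*.
Numerically y/x = 229.783203, so x* = 131/(12.25 + 4·229.783203) = 0.1407.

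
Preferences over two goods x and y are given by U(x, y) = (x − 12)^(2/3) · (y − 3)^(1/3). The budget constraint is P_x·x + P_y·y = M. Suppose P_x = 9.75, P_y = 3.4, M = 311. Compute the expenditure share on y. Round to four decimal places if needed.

This is Cobb-Douglas in (x−12, y−3): tangency gives 2/3·P_y·(y−3) = 1/3·P_x·(x−12).
Substituting into the budget: x* = 12 + 2/3·(M − 12·P_x − 3·P_y)/P_x, and y* = 3 + 1/3·(…)/P_y.
Discretionary income = 311 − 12·9.75 − 3·3.4 = 183.8; x* = 12 + 2/3·183.8/9.75 = 24.5675; y* = 3 + 1/3·183.8/3.4 = 21.0196.
Expenditure on y: 3.4·21.0196 = 71.4667; share = 0.2298.

share on y = 0.2298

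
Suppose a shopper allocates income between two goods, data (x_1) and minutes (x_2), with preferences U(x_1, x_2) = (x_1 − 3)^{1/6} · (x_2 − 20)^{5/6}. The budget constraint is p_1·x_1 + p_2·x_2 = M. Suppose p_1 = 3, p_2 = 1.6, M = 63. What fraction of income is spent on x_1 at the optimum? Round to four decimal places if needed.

Discretionary income = 63 − 3·3 − 20·1.6 = 22; x_1* = 3 + 1/6·22/3 = 4.2222; x_2* = 20 + 5/6·22/1.6 = 31.4583.
Expenditure on x_1: 3·4.2222 = 12.6667; share = 0.2011.

share on x_1 = 0.2011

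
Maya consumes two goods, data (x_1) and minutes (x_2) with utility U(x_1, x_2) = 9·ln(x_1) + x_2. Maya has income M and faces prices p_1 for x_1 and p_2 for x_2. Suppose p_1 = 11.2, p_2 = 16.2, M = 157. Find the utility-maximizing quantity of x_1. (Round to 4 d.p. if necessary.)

x_1* = 13.0179

MU_x_1 = 9/x_1, MU_x_2 = 1. Tangency: 9/x_1 = p_1/p_2.
So x_1*(p_1,p_2) = 9·p_2/p_1, independent of income; and x_2* = (M − 9·p_2)/p_2.
At the given prices: x_1* = 9·16.2/11.2 = 13.0179.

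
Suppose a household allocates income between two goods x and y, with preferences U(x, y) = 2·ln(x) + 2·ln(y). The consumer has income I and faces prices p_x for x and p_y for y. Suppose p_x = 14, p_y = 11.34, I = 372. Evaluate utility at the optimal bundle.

V = 10.7682

MU_x/MU_y = (2·y)/(2·x); tangency sets this equal to p_x/p_y.
Rearranging, p_y·y = p_x·x. Substituting into the budget gives p_x·x·(1 + 1) = I.
Demand: x*(p_x,p_y,I) = 0.5·I/p_x and y* = 0.5·I/p_y.
At p_x=14, p_y=11.34, I=372: x* = 0.5·372/14 = 13.2857, y* = 16.4021.
Utility at the optimum: U(13.2857, 16.4021) = 10.7682.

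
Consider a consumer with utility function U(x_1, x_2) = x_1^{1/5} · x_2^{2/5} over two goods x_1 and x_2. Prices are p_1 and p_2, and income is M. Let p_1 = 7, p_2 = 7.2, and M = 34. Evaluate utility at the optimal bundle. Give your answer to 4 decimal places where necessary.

V = 1.7421

The MRS is (1/2)·x_2/x_1. Set MRS = p_1/p_2.
Rearranging, p_2·x_2 = 2·p_1·x_1. Substituting into the budget gives p_1·x_1·(1 + 2) = M.
Demand: x_1*(p_1,p_2,M) = 1/3·M/p_1 and x_2* = 2/3·M/p_2.
At p_1=7, p_2=7.2, M=34: x_1* = 1/3·34/7 = 1.619, x_2* = 3.1481.
Utility at the optimum: U(1.619, 3.1481) = 1.7421.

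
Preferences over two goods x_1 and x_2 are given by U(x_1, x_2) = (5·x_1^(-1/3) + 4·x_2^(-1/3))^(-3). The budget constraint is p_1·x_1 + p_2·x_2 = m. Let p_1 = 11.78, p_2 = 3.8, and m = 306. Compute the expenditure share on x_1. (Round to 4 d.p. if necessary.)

share on x_1 = 0.6107

MU_x_1 ∝ 5·x_1^(-4/3), MU_x_2 ∝ 4·x_2^(-4/3), so MRS = (5/4)·(x_2/x_1)^(4/3) = p_1/p_2.
Hence x_2/x_1 = ((4/5)·p_1/p_2)^(1/(4/3)), i.e. raised to the 0.75 power.
Substitute x_2 = (x_2/x_1)·x_1 into the budget: x_1* = m/(p_1 + p_2·(x_2/x_1)).
Numerically x_2/x_1 = 1.976236, so x_1* = 306/(11.78 + 3.8·1.976236) = 15.8634 and x_2* = 1.976236·15.8634 = 31.3498.
Expenditure on x_1: 11.78·15.8634 = 186.8708; share = 0.6107.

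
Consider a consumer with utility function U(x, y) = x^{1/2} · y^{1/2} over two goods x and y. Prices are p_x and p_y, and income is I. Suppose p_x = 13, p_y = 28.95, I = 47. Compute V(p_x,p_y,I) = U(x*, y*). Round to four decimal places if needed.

V = 1.2114

Demand: x*(p_x,p_y,I) = 0.5·I/p_x and y* = 0.5·I/p_y.
At p_x=13, p_y=28.95, I=47: x* = 0.5·47/13 = 1.8077, y* = 0.8117.
Utility at the optimum: U(1.8077, 0.8117) = 1.2114.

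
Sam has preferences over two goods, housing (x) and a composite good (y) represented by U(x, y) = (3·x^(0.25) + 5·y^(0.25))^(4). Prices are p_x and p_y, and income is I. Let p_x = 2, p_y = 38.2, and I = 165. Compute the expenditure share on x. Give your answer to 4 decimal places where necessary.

share on x = 0.575

MU_x ∝ 3·x^(-0.75), MU_y ∝ 5·y^(-0.75), so MRS = (3/5)·(y/x)^(0.75) = p_x/p_y.
Hence y/x = ((5/3)·p_x/p_y)^(1/(0.75)), i.e. raised to the 4/3 power.
With the ratio pinned down, the budget gives x* = I/(p_x + p_y·(y/x)) and y* = (y/x)·x*.
Numerically y/x = 0.038704, so x* = 165/(2 + 38.2·0.038704) = 47.4344 and y* = 0.038704·47.4344 = 1.8359.
Expenditure on x: 2·47.4344 = 94.8689; share = 0.575.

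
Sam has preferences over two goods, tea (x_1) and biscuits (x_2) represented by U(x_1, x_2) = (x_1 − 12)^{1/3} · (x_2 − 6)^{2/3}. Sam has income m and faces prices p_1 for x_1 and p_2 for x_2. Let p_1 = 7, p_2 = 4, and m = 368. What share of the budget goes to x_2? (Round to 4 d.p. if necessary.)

After buying the subsistence bundle (12, 6), a share 1/3 of the remaining income goes to x_1: x_1* = 12 + 1/3·(m − 12p_1 − 6p_2)/p_1.
Discretionary income = 368 − 12·7 − 6·4 = 260; x_1* = 12 + 1/3·260/7 = 24.381; x_2* = 6 + 2/3·260/4 = 49.3333.
Expenditure on x_2: 4·49.3333 = 197.3333; share = 0.5362.

share on x_2 = 0.5362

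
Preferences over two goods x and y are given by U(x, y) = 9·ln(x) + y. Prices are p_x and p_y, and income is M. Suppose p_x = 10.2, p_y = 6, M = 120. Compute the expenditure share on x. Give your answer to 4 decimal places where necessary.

share on x = 0.45

MU_x = 9/x, MU_y = 1. Tangency: 9/x = p_x/p_y.
So x*(p_x,p_y) = 9·p_y/p_x, independent of income; and y* = (M − 9·p_y)/p_y.
At the given prices: x* = 9·6/10.2 = 5.2941, and y* = 11.
Expenditure on x: 10.2·5.2941 = 54; share = 0.45.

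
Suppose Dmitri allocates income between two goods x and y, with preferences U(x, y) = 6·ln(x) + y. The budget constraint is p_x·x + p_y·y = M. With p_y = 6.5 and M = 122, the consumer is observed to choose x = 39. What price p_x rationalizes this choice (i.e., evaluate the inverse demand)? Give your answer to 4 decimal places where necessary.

p_x = 1

Set MRS = p_x/p_y: (6/x)/1 = p_x/p_y.
So x*(p_x,p_y) = 6·p_y/p_x, independent of income; and y* = (M − 6·p_y)/p_y.
Set x* = 39 in the demand function and solve for p_x: p_x = 1.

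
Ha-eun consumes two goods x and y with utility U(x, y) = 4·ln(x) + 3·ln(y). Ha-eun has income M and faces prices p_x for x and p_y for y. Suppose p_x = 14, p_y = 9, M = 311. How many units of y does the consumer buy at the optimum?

y* = 14.8095

MU_x/MU_y = (4·y)/(3·x); tangency sets this equal to p_x/p_y.
Rearranging, p_y·y = (3/4)·p_x·x. Substituting into the budget gives p_x·x·(1 + (3/4)) = M.
Demand: x*(p_x,p_y,M) = 4/7·M/p_x and y* = 3/7·M/p_y.
At p_x=14, p_y=9, M=311: y* = 3/7·311/9 = 14.8095.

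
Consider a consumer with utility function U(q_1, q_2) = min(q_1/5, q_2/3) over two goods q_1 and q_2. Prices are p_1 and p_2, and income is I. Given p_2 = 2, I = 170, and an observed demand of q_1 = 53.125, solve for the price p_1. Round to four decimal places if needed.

p_1 = 2

With perfect complements, no substitution: consume in ratio q_1:q_2 = 5:3.
Budget: p_1·q_1 + p_2·(3/5)·q_1 = I, so (5·p_1 + 3·p_2)·q_1 = 5·I.
Demand: q_1*(p_1,p_2,I) = 5·I/(5·p_1 + 3·p_2), q_2* = 3·I/(5·p_1 + 3·p_2).
Set q_1* = 53.125 in the demand function and solve for p_1: p_1 = 2.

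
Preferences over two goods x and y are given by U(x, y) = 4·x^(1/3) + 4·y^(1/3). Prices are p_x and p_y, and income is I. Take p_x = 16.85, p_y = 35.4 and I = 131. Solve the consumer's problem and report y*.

With the ratio pinned down, the budget gives x* = I/(p_x + p_y·(y/x)) and y* = (y/x)·x*.
Numerically y/x = 0.328394, so x* = 131/(16.85 + 35.4·0.328394) = 4.6005 and y* = 0.328394·4.6005 = 1.5108.

y* = 1.5108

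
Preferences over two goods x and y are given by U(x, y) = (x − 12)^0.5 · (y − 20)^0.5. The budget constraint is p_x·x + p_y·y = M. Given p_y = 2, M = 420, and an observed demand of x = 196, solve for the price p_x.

p_x = 1

Let x' = x−12, y' = y−20. MRS = y'/x' = p_x/p_y.
After buying the subsistence bundle (12, 20), a share 0.5 of the remaining income goes to x: x* = 12 + 0.5·(M − 12p_x − 20p_y)/p_x.
Set x* = 196 in the demand function and solve for p_x: p_x = 1.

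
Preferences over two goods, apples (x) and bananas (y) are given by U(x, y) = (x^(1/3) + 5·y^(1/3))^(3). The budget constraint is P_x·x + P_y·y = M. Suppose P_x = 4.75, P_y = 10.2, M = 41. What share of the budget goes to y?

From the CES first-order condition, (1/5)·(y/x)^(2/3) = P_x/P_y.
Solve for the ratio: y/x = [5·P_x/P_y]^(1.5).
Substitute y = (y/x)·x into the budget: x* = M/(P_x + P_y·(y/x)).
Numerically y/x = 3.553, so x* = 41/(4.75 + 10.2·3.553) = 1.0002 and y* = 3.553·1.0002 = 3.5538.
Expenditure on y: 10.2·3.5538 = 36.2489; share = 0.8841.

share on y = 0.8841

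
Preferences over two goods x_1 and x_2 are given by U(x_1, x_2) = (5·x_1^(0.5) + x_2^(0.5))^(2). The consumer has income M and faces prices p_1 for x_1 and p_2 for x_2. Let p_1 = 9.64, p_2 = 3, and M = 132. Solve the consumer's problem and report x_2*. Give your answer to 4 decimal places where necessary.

With the ratio pinned down, the budget gives x_1* = M/(p_1 + p_2·(x_2/x_1)) and x_2* = (x_2/x_1)·x_1*.
Numerically x_2/x_1 = 0.41302, so x_1* = 132/(9.64 + 3·0.41302) = 12.1334 and x_2* = 0.41302·12.1334 = 5.0113.

x_2* = 5.0113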